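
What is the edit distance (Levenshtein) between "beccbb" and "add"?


Computing edit distance: "beccbb" -> "add"
DP table:
           a    d    d
      0    1    2    3
  b   1    1    2    3
  e   2    2    2    3
  c   3    3    3    3
  c   4    4    4    4
  b   5    5    5    5
  b   6    6    6    6
Edit distance = dp[6][3] = 6

6


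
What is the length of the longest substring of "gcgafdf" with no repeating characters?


Input: "gcgafdf"
Sliding window (track last position of each char):
  Position 0 ('g'): window [0,0] length 1 -- new best
  Position 1 ('c'): window [0,1] length 2 -- new best
  Position 2 ('g'): repeat (last at 0), move window start to 1
  Position 2 ('g'): window [1,2] length 2
  Position 3 ('a'): window [1,3] length 3 -- new best
  Position 4 ('f'): window [1,4] length 4 -- new best
  Position 5 ('d'): window [1,5] length 5 -- new best
  Position 6 ('f'): repeat (last at 4), move window start to 5
  Position 6 ('f'): window [5,6] length 2
Longest substring with no repeats: "cgafd" with length 5

5


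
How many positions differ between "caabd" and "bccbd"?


Comparing "caabd" and "bccbd" position by position:
  Position 0: 'c' vs 'b' => DIFFER
  Position 1: 'a' vs 'c' => DIFFER
  Position 2: 'a' vs 'c' => DIFFER
  Position 3: 'b' vs 'b' => same
  Position 4: 'd' vs 'd' => same
Positions that differ: 3

3


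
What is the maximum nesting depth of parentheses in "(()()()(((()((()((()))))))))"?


Input: "(()()()(((()((()((()))))))))"
Tracking depth:
  Position 0 '(': depth becomes 1
  Position 1 '(': depth becomes 2
  Position 2 ')': depth becomes 1
  Position 3 '(': depth becomes 2
  Position 4 ')': depth becomes 1
  Position 5 '(': depth becomes 2
  Position 6 ')': depth becomes 1
  Position 7 '(': depth becomes 2
  Position 8 '(': depth becomes 3
  Position 9 '(': depth becomes 4
  Position 10 '(': depth becomes 5
  Position 11 ')': depth becomes 4
  Position 12 '(': depth becomes 5
  Position 13 '(': depth becomes 6
  Position 14 '(': depth becomes 7
  Position 15 ')': depth becomes 6
  Position 16 '(': depth becomes 7
  Position 17 '(': depth becomes 8
  Position 18 '(': depth becomes 9
  Position 19 ')': depth becomes 8
  Position 20 ')': depth becomes 7
  Position 21 ')': depth becomes 6
  Position 22 ')': depth becomes 5
  Position 23 ')': depth becomes 4
  Position 24 ')': depth becomes 3
  Position 25 ')': depth becomes 2
  Position 26 ')': depth becomes 1
  Position 27 ')': depth becomes 0
Maximum depth reached: 9

9


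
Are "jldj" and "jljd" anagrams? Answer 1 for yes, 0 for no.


Strings: "jldj", "jljd"
Sorted first:  djjl
Sorted second: djjl
Sorted forms match => anagrams

1


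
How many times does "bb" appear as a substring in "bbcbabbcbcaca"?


Searching for "bb" in "bbcbabbcbcaca"
Scanning each position:
  Position 0: "bb" => MATCH
  Position 1: "bc" => no
  Position 2: "cb" => no
  Position 3: "ba" => no
  Position 4: "ab" => no
  Position 5: "bb" => MATCH
  Position 6: "bc" => no
  Position 7: "cb" => no
  Position 8: "bc" => no
  Position 9: "ca" => no
  Position 10: "ac" => no
  Position 11: "ca" => no
Total occurrences: 2

2


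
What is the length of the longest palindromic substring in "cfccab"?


Input: "cfccab"
Checking substrings for palindromes:
  [0:3] "cfc" (len 3) => palindrome
  [2:4] "cc" (len 2) => palindrome
Longest palindromic substring: "cfc" with length 3

3


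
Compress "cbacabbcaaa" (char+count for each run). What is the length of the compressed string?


Input: cbacabbcaaa
Runs:
  'c' x 1 => "c1"
  'b' x 1 => "b1"
  'a' x 1 => "a1"
  'c' x 1 => "c1"
  'a' x 1 => "a1"
  'b' x 2 => "b2"
  'c' x 1 => "c1"
  'a' x 3 => "a3"
Compressed: "c1b1a1c1a1b2c1a3"
Compressed length: 16

16


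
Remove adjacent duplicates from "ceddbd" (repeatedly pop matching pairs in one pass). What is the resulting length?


Input: ceddbd
Stack-based adjacent duplicate removal:
  Read 'c': push. Stack: c
  Read 'e': push. Stack: ce
  Read 'd': push. Stack: ced
  Read 'd': matches stack top 'd' => pop. Stack: ce
  Read 'b': push. Stack: ceb
  Read 'd': push. Stack: cebd
Final stack: "cebd" (length 4)

4


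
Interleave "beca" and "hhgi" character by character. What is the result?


Interleaving "beca" and "hhgi":
  Position 0: 'b' from first, 'h' from second => "bh"
  Position 1: 'e' from first, 'h' from second => "eh"
  Position 2: 'c' from first, 'g' from second => "cg"
  Position 3: 'a' from first, 'i' from second => "ai"
Result: bhehcgai

bhehcgai


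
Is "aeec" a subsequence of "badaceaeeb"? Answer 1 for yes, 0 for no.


Check if "aeec" is a subsequence of "badaceaeeb"
Greedy scan:
  Position 0 ('b'): no match needed
  Position 1 ('a'): matches sub[0] = 'a'
  Position 2 ('d'): no match needed
  Position 3 ('a'): no match needed
  Position 4 ('c'): no match needed
  Position 5 ('e'): matches sub[1] = 'e'
  Position 6 ('a'): no match needed
  Position 7 ('e'): matches sub[2] = 'e'
  Position 8 ('e'): no match needed
  Position 9 ('b'): no match needed
Only matched 3/4 characters => not a subsequence

0


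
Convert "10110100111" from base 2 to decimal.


Input: "10110100111" in base 2
Positional expansion:
  Digit '1' (value 1) x 2^10 = 1024
  Digit '0' (value 0) x 2^9 = 0
  Digit '1' (value 1) x 2^8 = 256
  Digit '1' (value 1) x 2^7 = 128
  Digit '0' (value 0) x 2^6 = 0
  Digit '1' (value 1) x 2^5 = 32
  Digit '0' (value 0) x 2^4 = 0
  Digit '0' (value 0) x 2^3 = 0
  Digit '1' (value 1) x 2^2 = 4
  Digit '1' (value 1) x 2^1 = 2
  Digit '1' (value 1) x 2^0 = 1
Sum = 1447

1447


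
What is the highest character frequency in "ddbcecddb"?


Input: ddbcecddb
Character counts:
  'b': 2
  'c': 2
  'd': 4
  'e': 1
Maximum frequency: 4

4


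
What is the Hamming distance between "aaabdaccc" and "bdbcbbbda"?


Comparing "aaabdaccc" and "bdbcbbbda" position by position:
  Position 0: 'a' vs 'b' => differ
  Position 1: 'a' vs 'd' => differ
  Position 2: 'a' vs 'b' => differ
  Position 3: 'b' vs 'c' => differ
  Position 4: 'd' vs 'b' => differ
  Position 5: 'a' vs 'b' => differ
  Position 6: 'c' vs 'b' => differ
  Position 7: 'c' vs 'd' => differ
  Position 8: 'c' vs 'a' => differ
Total differences (Hamming distance): 9

9


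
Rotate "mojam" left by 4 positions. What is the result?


Input: "mojam", rotate left by 4
First 4 characters: "moja"
Remaining characters: "m"
Concatenate remaining + first: "m" + "moja" = "mmoja"

mmoja


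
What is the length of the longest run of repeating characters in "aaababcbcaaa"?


Input: "aaababcbcaaa"
Scanning for longest run:
  Position 1 ('a'): continues run of 'a', length=2
  Position 2 ('a'): continues run of 'a', length=3
  Position 3 ('b'): new char, reset run to 1
  Position 4 ('a'): new char, reset run to 1
  Position 5 ('b'): new char, reset run to 1
  Position 6 ('c'): new char, reset run to 1
  Position 7 ('b'): new char, reset run to 1
  Position 8 ('c'): new char, reset run to 1
  Position 9 ('a'): new char, reset run to 1
  Position 10 ('a'): continues run of 'a', length=2
  Position 11 ('a'): continues run of 'a', length=3
Longest run: 'a' with length 3

3


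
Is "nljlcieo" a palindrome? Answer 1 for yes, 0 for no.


Input: nljlcieo
Reversed: oeicljln
  Compare pos 0 ('n') with pos 7 ('o'): MISMATCH
  Compare pos 1 ('l') with pos 6 ('e'): MISMATCH
  Compare pos 2 ('j') with pos 5 ('i'): MISMATCH
  Compare pos 3 ('l') with pos 4 ('c'): MISMATCH
Result: not a palindrome

0


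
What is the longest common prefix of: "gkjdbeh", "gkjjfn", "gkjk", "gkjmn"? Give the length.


Words: gkjdbeh, gkjjfn, gkjk, gkjmn
  Position 0: all 'g' => match
  Position 1: all 'k' => match
  Position 2: all 'j' => match
  Position 3: ('d', 'j', 'k', 'm') => mismatch, stop
LCP = "gkj" (length 3)

3


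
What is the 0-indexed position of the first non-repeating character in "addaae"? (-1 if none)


Input: addaae
Character frequencies:
  'a': 3
  'd': 2
  'e': 1
Scanning left to right for freq == 1:
  Position 0 ('a'): freq=3, skip
  Position 1 ('d'): freq=2, skip
  Position 2 ('d'): freq=2, skip
  Position 3 ('a'): freq=3, skip
  Position 4 ('a'): freq=3, skip
  Position 5 ('e'): unique! => answer = 5

5


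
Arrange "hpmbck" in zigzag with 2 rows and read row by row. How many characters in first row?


Zigzag "hpmbck" into 2 rows:
Placing characters:
  'h' => row 0
  'p' => row 1
  'm' => row 0
  'b' => row 1
  'c' => row 0
  'k' => row 1
Rows:
  Row 0: "hmc"
  Row 1: "pbk"
First row length: 3

3


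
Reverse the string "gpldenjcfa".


Input: gpldenjcfa
Reading characters right to left:
  Position 9: 'a'
  Position 8: 'f'
  Position 7: 'c'
  Position 6: 'j'
  Position 5: 'n'
  Position 4: 'e'
  Position 3: 'd'
  Position 2: 'l'
  Position 1: 'p'
  Position 0: 'g'
Reversed: afcjnedlpg

afcjnedlpg


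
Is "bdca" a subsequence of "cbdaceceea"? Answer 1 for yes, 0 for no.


Check if "bdca" is a subsequence of "cbdaceceea"
Greedy scan:
  Position 0 ('c'): no match needed
  Position 1 ('b'): matches sub[0] = 'b'
  Position 2 ('d'): matches sub[1] = 'd'
  Position 3 ('a'): no match needed
  Position 4 ('c'): matches sub[2] = 'c'
  Position 5 ('e'): no match needed
  Position 6 ('c'): no match needed
  Position 7 ('e'): no match needed
  Position 8 ('e'): no match needed
  Position 9 ('a'): matches sub[3] = 'a'
All 4 characters matched => is a subsequence

1


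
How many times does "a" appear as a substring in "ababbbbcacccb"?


Searching for "a" in "ababbbbcacccb"
Scanning each position:
  Position 0: "a" => MATCH
  Position 1: "b" => no
  Position 2: "a" => MATCH
  Position 3: "b" => no
  Position 4: "b" => no
  Position 5: "b" => no
  Position 6: "b" => no
  Position 7: "c" => no
  Position 8: "a" => MATCH
  Position 9: "c" => no
  Position 10: "c" => no
  Position 11: "c" => no
  Position 12: "b" => no
Total occurrences: 3

3


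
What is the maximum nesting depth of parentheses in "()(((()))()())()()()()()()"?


Input: "()(((()))()())()()()()()()"
Tracking depth:
  Position 0 '(': depth becomes 1
  Position 1 ')': depth becomes 0
  Position 2 '(': depth becomes 1
  Position 3 '(': depth becomes 2
  Position 4 '(': depth becomes 3
  Position 5 '(': depth becomes 4
  Position 6 ')': depth becomes 3
  Position 7 ')': depth becomes 2
  Position 8 ')': depth becomes 1
  Position 9 '(': depth becomes 2
  Position 10 ')': depth becomes 1
  Position 11 '(': depth becomes 2
  Position 12 ')': depth becomes 1
  Position 13 ')': depth becomes 0
  Position 14 '(': depth becomes 1
  Position 15 ')': depth becomes 0
  Position 16 '(': depth becomes 1
  Position 17 ')': depth becomes 0
  Position 18 '(': depth becomes 1
  Position 19 ')': depth becomes 0
  Position 20 '(': depth becomes 1
  Position 21 ')': depth becomes 0
  Position 22 '(': depth becomes 1
  Position 23 ')': depth becomes 0
  Position 24 '(': depth becomes 1
  Position 25 ')': depth becomes 0
Maximum depth reached: 4

4


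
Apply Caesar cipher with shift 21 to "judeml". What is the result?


Caesar cipher: shift "judeml" by 21
  'j' (pos 9) + 21 = pos 4 = 'e'
  'u' (pos 20) + 21 = pos 15 = 'p'
  'd' (pos 3) + 21 = pos 24 = 'y'
  'e' (pos 4) + 21 = pos 25 = 'z'
  'm' (pos 12) + 21 = pos 7 = 'h'
  'l' (pos 11) + 21 = pos 6 = 'g'
Result: epyzhg

epyzhg


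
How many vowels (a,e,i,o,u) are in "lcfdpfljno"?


Input: lcfdpfljno
Checking each character:
  'l' at position 0: consonant
  'c' at position 1: consonant
  'f' at position 2: consonant
  'd' at position 3: consonant
  'p' at position 4: consonant
  'f' at position 5: consonant
  'l' at position 6: consonant
  'j' at position 7: consonant
  'n' at position 8: consonant
  'o' at position 9: vowel (running total: 1)
Total vowels: 1

1


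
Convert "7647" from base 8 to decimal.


Input: "7647" in base 8
Positional expansion:
  Digit '7' (value 7) x 8^3 = 3584
  Digit '6' (value 6) x 8^2 = 384
  Digit '4' (value 4) x 8^1 = 32
  Digit '7' (value 7) x 8^0 = 7
Sum = 4007

4007


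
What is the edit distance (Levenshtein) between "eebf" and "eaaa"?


Computing edit distance: "eebf" -> "eaaa"
DP table:
           e    a    a    a
      0    1    2    3    4
  e   1    0    1    2    3
  e   2    1    1    2    3
  b   3    2    2    2    3
  f   4    3    3    3    3
Edit distance = dp[4][4] = 3

3


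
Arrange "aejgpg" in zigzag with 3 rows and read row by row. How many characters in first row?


Zigzag "aejgpg" into 3 rows:
Placing characters:
  'a' => row 0
  'e' => row 1
  'j' => row 2
  'g' => row 1
  'p' => row 0
  'g' => row 1
Rows:
  Row 0: "ap"
  Row 1: "egg"
  Row 2: "j"
First row length: 2

2


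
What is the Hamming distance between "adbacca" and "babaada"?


Comparing "adbacca" and "babaada" position by position:
  Position 0: 'a' vs 'b' => differ
  Position 1: 'd' vs 'a' => differ
  Position 2: 'b' vs 'b' => same
  Position 3: 'a' vs 'a' => same
  Position 4: 'c' vs 'a' => differ
  Position 5: 'c' vs 'd' => differ
  Position 6: 'a' vs 'a' => same
Total differences (Hamming distance): 4

4


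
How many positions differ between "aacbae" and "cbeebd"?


Comparing "aacbae" and "cbeebd" position by position:
  Position 0: 'a' vs 'c' => DIFFER
  Position 1: 'a' vs 'b' => DIFFER
  Position 2: 'c' vs 'e' => DIFFER
  Position 3: 'b' vs 'e' => DIFFER
  Position 4: 'a' vs 'b' => DIFFER
  Position 5: 'e' vs 'd' => DIFFER
Positions that differ: 6

6


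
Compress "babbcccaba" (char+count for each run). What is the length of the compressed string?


Input: babbcccaba
Runs:
  'b' x 1 => "b1"
  'a' x 1 => "a1"
  'b' x 2 => "b2"
  'c' x 3 => "c3"
  'a' x 1 => "a1"
  'b' x 1 => "b1"
  'a' x 1 => "a1"
Compressed: "b1a1b2c3a1b1a1"
Compressed length: 14

14


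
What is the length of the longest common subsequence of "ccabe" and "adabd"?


LCS of "ccabe" and "adabd"
DP table:
           a    d    a    b    d
      0    0    0    0    0    0
  c   0    0    0    0    0    0
  c   0    0    0    0    0    0
  a   0    1    1    1    1    1
  b   0    1    1    1    2    2
  e   0    1    1    1    2    2
LCS length = dp[5][5] = 2

2


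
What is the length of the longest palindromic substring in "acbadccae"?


Input: "acbadccae"
Checking substrings for palindromes:
  [5:7] "cc" (len 2) => palindrome
Longest palindromic substring: "cc" with length 2

2


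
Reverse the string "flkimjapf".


Input: flkimjapf
Reading characters right to left:
  Position 8: 'f'
  Position 7: 'p'
  Position 6: 'a'
  Position 5: 'j'
  Position 4: 'm'
  Position 3: 'i'
  Position 2: 'k'
  Position 1: 'l'
  Position 0: 'f'
Reversed: fpajmiklf

fpajmiklf


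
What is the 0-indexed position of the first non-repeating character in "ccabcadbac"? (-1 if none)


Input: ccabcadbac
Character frequencies:
  'a': 3
  'b': 2
  'c': 4
  'd': 1
Scanning left to right for freq == 1:
  Position 0 ('c'): freq=4, skip
  Position 1 ('c'): freq=4, skip
  Position 2 ('a'): freq=3, skip
  Position 3 ('b'): freq=2, skip
  Position 4 ('c'): freq=4, skip
  Position 5 ('a'): freq=3, skip
  Position 6 ('d'): unique! => answer = 6

6


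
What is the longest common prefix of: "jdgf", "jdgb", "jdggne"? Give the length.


Words: jdgf, jdgb, jdggne
  Position 0: all 'j' => match
  Position 1: all 'd' => match
  Position 2: all 'g' => match
  Position 3: ('f', 'b', 'g') => mismatch, stop
LCP = "jdg" (length 3)

3


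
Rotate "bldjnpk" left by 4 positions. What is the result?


Input: "bldjnpk", rotate left by 4
First 4 characters: "bldj"
Remaining characters: "npk"
Concatenate remaining + first: "npk" + "bldj" = "npkbldj"

npkbldj


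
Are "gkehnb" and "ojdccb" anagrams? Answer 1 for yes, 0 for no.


Strings: "gkehnb", "ojdccb"
Sorted first:  beghkn
Sorted second: bccdjo
Differ at position 1: 'e' vs 'c' => not anagrams

0


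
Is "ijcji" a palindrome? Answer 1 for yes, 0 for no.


Input: ijcji
Reversed: ijcji
  Compare pos 0 ('i') with pos 4 ('i'): match
  Compare pos 1 ('j') with pos 3 ('j'): match
Result: palindrome

1


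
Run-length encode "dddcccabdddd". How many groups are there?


Input: dddcccabdddd
Scanning for consecutive runs:
  Group 1: 'd' x 3 (positions 0-2)
  Group 2: 'c' x 3 (positions 3-5)
  Group 3: 'a' x 1 (positions 6-6)
  Group 4: 'b' x 1 (positions 7-7)
  Group 5: 'd' x 4 (positions 8-11)
Total groups: 5

5


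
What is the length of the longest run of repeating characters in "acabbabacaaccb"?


Input: "acabbabacaaccb"
Scanning for longest run:
  Position 1 ('c'): new char, reset run to 1
  Position 2 ('a'): new char, reset run to 1
  Position 3 ('b'): new char, reset run to 1
  Position 4 ('b'): continues run of 'b', length=2
  Position 5 ('a'): new char, reset run to 1
  Position 6 ('b'): new char, reset run to 1
  Position 7 ('a'): new char, reset run to 1
  Position 8 ('c'): new char, reset run to 1
  Position 9 ('a'): new char, reset run to 1
  Position 10 ('a'): continues run of 'a', length=2
  Position 11 ('c'): new char, reset run to 1
  Position 12 ('c'): continues run of 'c', length=2
  Position 13 ('b'): new char, reset run to 1
Longest run: 'b' with length 2

2


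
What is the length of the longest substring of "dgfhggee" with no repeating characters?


Input: "dgfhggee"
Sliding window (track last position of each char):
  Position 0 ('d'): window [0,0] length 1 -- new best
  Position 1 ('g'): window [0,1] length 2 -- new best
  Position 2 ('f'): window [0,2] length 3 -- new best
  Position 3 ('h'): window [0,3] length 4 -- new best
  Position 4 ('g'): repeat (last at 1), move window start to 2
  Position 4 ('g'): window [2,4] length 3
  Position 5 ('g'): repeat (last at 4), move window start to 5
  Position 5 ('g'): window [5,5] length 1
  Position 6 ('e'): window [5,6] length 2
  Position 7 ('e'): repeat (last at 6), move window start to 7
  Position 7 ('e'): window [7,7] length 1
Longest substring with no repeats: "dgfh" with length 4

4


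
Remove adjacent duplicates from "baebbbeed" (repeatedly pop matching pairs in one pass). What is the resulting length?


Input: baebbbeed
Stack-based adjacent duplicate removal:
  Read 'b': push. Stack: b
  Read 'a': push. Stack: ba
  Read 'e': push. Stack: bae
  Read 'b': push. Stack: baeb
  Read 'b': matches stack top 'b' => pop. Stack: bae
  Read 'b': push. Stack: baeb
  Read 'e': push. Stack: baebe
  Read 'e': matches stack top 'e' => pop. Stack: baeb
  Read 'd': push. Stack: baebd
Final stack: "baebd" (length 5)

5


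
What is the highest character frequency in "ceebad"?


Input: ceebad
Character counts:
  'a': 1
  'b': 1
  'c': 1
  'd': 1
  'e': 2
Maximum frequency: 2

2


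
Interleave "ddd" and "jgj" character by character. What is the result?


Interleaving "ddd" and "jgj":
  Position 0: 'd' from first, 'j' from second => "dj"
  Position 1: 'd' from first, 'g' from second => "dg"
  Position 2: 'd' from first, 'j' from second => "dj"
Result: djdgdj

djdgdj


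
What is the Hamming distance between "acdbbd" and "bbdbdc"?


Comparing "acdbbd" and "bbdbdc" position by position:
  Position 0: 'a' vs 'b' => differ
  Position 1: 'c' vs 'b' => differ
  Position 2: 'd' vs 'd' => same
  Position 3: 'b' vs 'b' => same
  Position 4: 'b' vs 'd' => differ
  Position 5: 'd' vs 'c' => differ
Total differences (Hamming distance): 4

4


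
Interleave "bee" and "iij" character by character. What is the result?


Interleaving "bee" and "iij":
  Position 0: 'b' from first, 'i' from second => "bi"
  Position 1: 'e' from first, 'i' from second => "ei"
  Position 2: 'e' from first, 'j' from second => "ej"
Result: bieiej

bieiej


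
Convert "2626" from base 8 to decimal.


Input: "2626" in base 8
Positional expansion:
  Digit '2' (value 2) x 8^3 = 1024
  Digit '6' (value 6) x 8^2 = 384
  Digit '2' (value 2) x 8^1 = 16
  Digit '6' (value 6) x 8^0 = 6
Sum = 1430

1430


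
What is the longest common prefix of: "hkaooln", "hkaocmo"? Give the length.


Words: hkaooln, hkaocmo
  Position 0: all 'h' => match
  Position 1: all 'k' => match
  Position 2: all 'a' => match
  Position 3: all 'o' => match
  Position 4: ('o', 'c') => mismatch, stop
LCP = "hkao" (length 4)

4


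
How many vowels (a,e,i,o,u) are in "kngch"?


Input: kngch
Checking each character:
  'k' at position 0: consonant
  'n' at position 1: consonant
  'g' at position 2: consonant
  'c' at position 3: consonant
  'h' at position 4: consonant
Total vowels: 0

0


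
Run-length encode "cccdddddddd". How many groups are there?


Input: cccdddddddd
Scanning for consecutive runs:
  Group 1: 'c' x 3 (positions 0-2)
  Group 2: 'd' x 8 (positions 3-10)
Total groups: 2

2


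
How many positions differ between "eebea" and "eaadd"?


Comparing "eebea" and "eaadd" position by position:
  Position 0: 'e' vs 'e' => same
  Position 1: 'e' vs 'a' => DIFFER
  Position 2: 'b' vs 'a' => DIFFER
  Position 3: 'e' vs 'd' => DIFFER
  Position 4: 'a' vs 'd' => DIFFER
Positions that differ: 4

4


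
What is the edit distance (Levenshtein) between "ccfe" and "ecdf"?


Computing edit distance: "ccfe" -> "ecdf"
DP table:
           e    c    d    f
      0    1    2    3    4
  c   1    1    1    2    3
  c   2    2    1    2    3
  f   3    3    2    2    2
  e   4    3    3    3    3
Edit distance = dp[4][4] = 3

3


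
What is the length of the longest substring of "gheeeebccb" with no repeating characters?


Input: "gheeeebccb"
Sliding window (track last position of each char):
  Position 0 ('g'): window [0,0] length 1 -- new best
  Position 1 ('h'): window [0,1] length 2 -- new best
  Position 2 ('e'): window [0,2] length 3 -- new best
  Position 3 ('e'): repeat (last at 2), move window start to 3
  Position 3 ('e'): window [3,3] length 1
  Position 4 ('e'): repeat (last at 3), move window start to 4
  Position 4 ('e'): window [4,4] length 1
  Position 5 ('e'): repeat (last at 4), move window start to 5
  Position 5 ('e'): window [5,5] length 1
  Position 6 ('b'): window [5,6] length 2
  Position 7 ('c'): window [5,7] length 3
  Position 8 ('c'): repeat (last at 7), move window start to 8
  Position 8 ('c'): window [8,8] length 1
  Position 9 ('b'): window [8,9] length 2
Longest substring with no repeats: "ghe" with length 3

3


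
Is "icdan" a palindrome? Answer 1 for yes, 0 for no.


Input: icdan
Reversed: nadci
  Compare pos 0 ('i') with pos 4 ('n'): MISMATCH
  Compare pos 1 ('c') with pos 3 ('a'): MISMATCH
Result: not a palindrome

0


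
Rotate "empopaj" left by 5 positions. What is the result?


Input: "empopaj", rotate left by 5
First 5 characters: "empop"
Remaining characters: "aj"
Concatenate remaining + first: "aj" + "empop" = "ajempop"

ajempop


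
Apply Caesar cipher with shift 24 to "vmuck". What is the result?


Caesar cipher: shift "vmuck" by 24
  'v' (pos 21) + 24 = pos 19 = 't'
  'm' (pos 12) + 24 = pos 10 = 'k'
  'u' (pos 20) + 24 = pos 18 = 's'
  'c' (pos 2) + 24 = pos 0 = 'a'
  'k' (pos 10) + 24 = pos 8 = 'i'
Result: tksai

tksai


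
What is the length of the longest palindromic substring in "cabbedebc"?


Input: "cabbedebc"
Checking substrings for palindromes:
  [3:8] "bedeb" (len 5) => palindrome
  [4:7] "ede" (len 3) => palindrome
  [2:4] "bb" (len 2) => palindrome
Longest palindromic substring: "bedeb" with length 5

5


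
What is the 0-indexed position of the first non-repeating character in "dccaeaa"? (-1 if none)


Input: dccaeaa
Character frequencies:
  'a': 3
  'c': 2
  'd': 1
  'e': 1
Scanning left to right for freq == 1:
  Position 0 ('d'): unique! => answer = 0

0


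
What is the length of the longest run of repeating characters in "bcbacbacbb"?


Input: "bcbacbacbb"
Scanning for longest run:
  Position 1 ('c'): new char, reset run to 1
  Position 2 ('b'): new char, reset run to 1
  Position 3 ('a'): new char, reset run to 1
  Position 4 ('c'): new char, reset run to 1
  Position 5 ('b'): new char, reset run to 1
  Position 6 ('a'): new char, reset run to 1
  Position 7 ('c'): new char, reset run to 1
  Position 8 ('b'): new char, reset run to 1
  Position 9 ('b'): continues run of 'b', length=2
Longest run: 'b' with length 2

2


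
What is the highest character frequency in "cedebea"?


Input: cedebea
Character counts:
  'a': 1
  'b': 1
  'c': 1
  'd': 1
  'e': 3
Maximum frequency: 3

3


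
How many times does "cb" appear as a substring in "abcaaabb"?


Searching for "cb" in "abcaaabb"
Scanning each position:
  Position 0: "ab" => no
  Position 1: "bc" => no
  Position 2: "ca" => no
  Position 3: "aa" => no
  Position 4: "aa" => no
  Position 5: "ab" => no
  Position 6: "bb" => no
Total occurrences: 0

0


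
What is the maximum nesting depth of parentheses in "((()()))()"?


Input: "((()()))()"
Tracking depth:
  Position 0 '(': depth becomes 1
  Position 1 '(': depth becomes 2
  Position 2 '(': depth becomes 3
  Position 3 ')': depth becomes 2
  Position 4 '(': depth becomes 3
  Position 5 ')': depth becomes 2
  Position 6 ')': depth becomes 1
  Position 7 ')': depth becomes 0
  Position 8 '(': depth becomes 1
  Position 9 ')': depth becomes 0
Maximum depth reached: 3

3


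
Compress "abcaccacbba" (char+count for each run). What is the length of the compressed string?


Input: abcaccacbba
Runs:
  'a' x 1 => "a1"
  'b' x 1 => "b1"
  'c' x 1 => "c1"
  'a' x 1 => "a1"
  'c' x 2 => "c2"
  'a' x 1 => "a1"
  'c' x 1 => "c1"
  'b' x 2 => "b2"
  'a' x 1 => "a1"
Compressed: "a1b1c1a1c2a1c1b2a1"
Compressed length: 18

18


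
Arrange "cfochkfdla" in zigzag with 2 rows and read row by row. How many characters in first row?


Zigzag "cfochkfdla" into 2 rows:
Placing characters:
  'c' => row 0
  'f' => row 1
  'o' => row 0
  'c' => row 1
  'h' => row 0
  'k' => row 1
  'f' => row 0
  'd' => row 1
  'l' => row 0
  'a' => row 1
Rows:
  Row 0: "cohfl"
  Row 1: "fckda"
First row length: 5

5


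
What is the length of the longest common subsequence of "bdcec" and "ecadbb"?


LCS of "bdcec" and "ecadbb"
DP table:
           e    c    a    d    b    b
      0    0    0    0    0    0    0
  b   0    0    0    0    0    1    1
  d   0    0    0    0    1    1    1
  c   0    0    1    1    1    1    1
  e   0    1    1    1    1    1    1
  c   0    1    2    2    2    2    2
LCS length = dp[5][6] = 2

2


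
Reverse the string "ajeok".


Input: ajeok
Reading characters right to left:
  Position 4: 'k'
  Position 3: 'o'
  Position 2: 'e'
  Position 1: 'j'
  Position 0: 'a'
Reversed: koeja

koeja


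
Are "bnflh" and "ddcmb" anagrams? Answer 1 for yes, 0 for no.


Strings: "bnflh", "ddcmb"
Sorted first:  bfhln
Sorted second: bcddm
Differ at position 1: 'f' vs 'c' => not anagrams

0


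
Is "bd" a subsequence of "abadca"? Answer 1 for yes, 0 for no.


Check if "bd" is a subsequence of "abadca"
Greedy scan:
  Position 0 ('a'): no match needed
  Position 1 ('b'): matches sub[0] = 'b'
  Position 2 ('a'): no match needed
  Position 3 ('d'): matches sub[1] = 'd'
  Position 4 ('c'): no match needed
  Position 5 ('a'): no match needed
All 2 characters matched => is a subsequence

1


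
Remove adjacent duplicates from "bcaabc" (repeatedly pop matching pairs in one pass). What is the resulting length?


Input: bcaabc
Stack-based adjacent duplicate removal:
  Read 'b': push. Stack: b
  Read 'c': push. Stack: bc
  Read 'a': push. Stack: bca
  Read 'a': matches stack top 'a' => pop. Stack: bc
  Read 'b': push. Stack: bcb
  Read 'c': push. Stack: bcbc
Final stack: "bcbc" (length 4)

4


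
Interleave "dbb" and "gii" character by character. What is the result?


Interleaving "dbb" and "gii":
  Position 0: 'd' from first, 'g' from second => "dg"
  Position 1: 'b' from first, 'i' from second => "bi"
  Position 2: 'b' from first, 'i' from second => "bi"
Result: dgbibi

dgbibi


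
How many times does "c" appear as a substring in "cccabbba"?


Searching for "c" in "cccabbba"
Scanning each position:
  Position 0: "c" => MATCH
  Position 1: "c" => MATCH
  Position 2: "c" => MATCH
  Position 3: "a" => no
  Position 4: "b" => no
  Position 5: "b" => no
  Position 6: "b" => no
  Position 7: "a" => no
Total occurrences: 3

3


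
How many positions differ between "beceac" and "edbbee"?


Comparing "beceac" and "edbbee" position by position:
  Position 0: 'b' vs 'e' => DIFFER
  Position 1: 'e' vs 'd' => DIFFER
  Position 2: 'c' vs 'b' => DIFFER
  Position 3: 'e' vs 'b' => DIFFER
  Position 4: 'a' vs 'e' => DIFFER
  Position 5: 'c' vs 'e' => DIFFER
Positions that differ: 6

6


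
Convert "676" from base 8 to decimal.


Input: "676" in base 8
Positional expansion:
  Digit '6' (value 6) x 8^2 = 384
  Digit '7' (value 7) x 8^1 = 56
  Digit '6' (value 6) x 8^0 = 6
Sum = 446

446


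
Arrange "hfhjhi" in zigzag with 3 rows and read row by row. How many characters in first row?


Zigzag "hfhjhi" into 3 rows:
Placing characters:
  'h' => row 0
  'f' => row 1
  'h' => row 2
  'j' => row 1
  'h' => row 0
  'i' => row 1
Rows:
  Row 0: "hh"
  Row 1: "fji"
  Row 2: "h"
First row length: 2

2


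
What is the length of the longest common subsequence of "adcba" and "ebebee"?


LCS of "adcba" and "ebebee"
DP table:
           e    b    e    b    e    e
      0    0    0    0    0    0    0
  a   0    0    0    0    0    0    0
  d   0    0    0    0    0    0    0
  c   0    0    0    0    0    0    0
  b   0    0    1    1    1    1    1
  a   0    0    1    1    1    1    1
LCS length = dp[5][6] = 1

1


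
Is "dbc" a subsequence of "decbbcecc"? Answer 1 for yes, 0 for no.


Check if "dbc" is a subsequence of "decbbcecc"
Greedy scan:
  Position 0 ('d'): matches sub[0] = 'd'
  Position 1 ('e'): no match needed
  Position 2 ('c'): no match needed
  Position 3 ('b'): matches sub[1] = 'b'
  Position 4 ('b'): no match needed
  Position 5 ('c'): matches sub[2] = 'c'
  Position 6 ('e'): no match needed
  Position 7 ('c'): no match needed
  Position 8 ('c'): no match needed
All 3 characters matched => is a subsequence

1


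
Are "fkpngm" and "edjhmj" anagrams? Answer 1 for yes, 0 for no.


Strings: "fkpngm", "edjhmj"
Sorted first:  fgkmnp
Sorted second: dehjjm
Differ at position 0: 'f' vs 'd' => not anagrams

0


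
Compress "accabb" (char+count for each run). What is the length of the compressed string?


Input: accabb
Runs:
  'a' x 1 => "a1"
  'c' x 2 => "c2"
  'a' x 1 => "a1"
  'b' x 2 => "b2"
Compressed: "a1c2a1b2"
Compressed length: 8

8


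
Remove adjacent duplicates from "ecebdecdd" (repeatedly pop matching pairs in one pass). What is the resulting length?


Input: ecebdecdd
Stack-based adjacent duplicate removal:
  Read 'e': push. Stack: e
  Read 'c': push. Stack: ec
  Read 'e': push. Stack: ece
  Read 'b': push. Stack: eceb
  Read 'd': push. Stack: ecebd
  Read 'e': push. Stack: ecebde
  Read 'c': push. Stack: ecebdec
  Read 'd': push. Stack: ecebdecd
  Read 'd': matches stack top 'd' => pop. Stack: ecebdec
Final stack: "ecebdec" (length 7)

7


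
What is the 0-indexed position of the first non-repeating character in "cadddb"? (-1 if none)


Input: cadddb
Character frequencies:
  'a': 1
  'b': 1
  'c': 1
  'd': 3
Scanning left to right for freq == 1:
  Position 0 ('c'): unique! => answer = 0

0


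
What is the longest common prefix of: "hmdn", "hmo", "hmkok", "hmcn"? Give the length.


Words: hmdn, hmo, hmkok, hmcn
  Position 0: all 'h' => match
  Position 1: all 'm' => match
  Position 2: ('d', 'o', 'k', 'c') => mismatch, stop
LCP = "hm" (length 2)

2


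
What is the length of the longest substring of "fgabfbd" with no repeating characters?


Input: "fgabfbd"
Sliding window (track last position of each char):
  Position 0 ('f'): window [0,0] length 1 -- new best
  Position 1 ('g'): window [0,1] length 2 -- new best
  Position 2 ('a'): window [0,2] length 3 -- new best
  Position 3 ('b'): window [0,3] length 4 -- new best
  Position 4 ('f'): repeat (last at 0), move window start to 1
  Position 4 ('f'): window [1,4] length 4
  Position 5 ('b'): repeat (last at 3), move window start to 4
  Position 5 ('b'): window [4,5] length 2
  Position 6 ('d'): window [4,6] length 3
Longest substring with no repeats: "fgab" with length 4

4


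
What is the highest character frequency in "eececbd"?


Input: eececbd
Character counts:
  'b': 1
  'c': 2
  'd': 1
  'e': 3
Maximum frequency: 3

3


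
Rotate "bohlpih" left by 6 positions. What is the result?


Input: "bohlpih", rotate left by 6
First 6 characters: "bohlpi"
Remaining characters: "h"
Concatenate remaining + first: "h" + "bohlpi" = "hbohlpi"

hbohlpi


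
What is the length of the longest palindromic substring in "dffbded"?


Input: "dffbded"
Checking substrings for palindromes:
  [4:7] "ded" (len 3) => palindrome
  [1:3] "ff" (len 2) => palindrome
Longest palindromic substring: "ded" with length 3

3


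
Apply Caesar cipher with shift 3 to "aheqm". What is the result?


Caesar cipher: shift "aheqm" by 3
  'a' (pos 0) + 3 = pos 3 = 'd'
  'h' (pos 7) + 3 = pos 10 = 'k'
  'e' (pos 4) + 3 = pos 7 = 'h'
  'q' (pos 16) + 3 = pos 19 = 't'
  'm' (pos 12) + 3 = pos 15 = 'p'
Result: dkhtp

dkhtp


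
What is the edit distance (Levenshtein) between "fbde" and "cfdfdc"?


Computing edit distance: "fbde" -> "cfdfdc"
DP table:
           c    f    d    f    d    c
      0    1    2    3    4    5    6
  f   1    1    1    2    3    4    5
  b   2    2    2    2    3    4    5
  d   3    3    3    2    3    3    4
  e   4    4    4    3    3    4    4
Edit distance = dp[4][6] = 4

4


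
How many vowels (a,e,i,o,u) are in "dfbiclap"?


Input: dfbiclap
Checking each character:
  'd' at position 0: consonant
  'f' at position 1: consonant
  'b' at position 2: consonant
  'i' at position 3: vowel (running total: 1)
  'c' at position 4: consonant
  'l' at position 5: consonant
  'a' at position 6: vowel (running total: 2)
  'p' at position 7: consonant
Total vowels: 2

2


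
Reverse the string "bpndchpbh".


Input: bpndchpbh
Reading characters right to left:
  Position 8: 'h'
  Position 7: 'b'
  Position 6: 'p'
  Position 5: 'h'
  Position 4: 'c'
  Position 3: 'd'
  Position 2: 'n'
  Position 1: 'p'
  Position 0: 'b'
Reversed: hbphcdnpb

hbphcdnpb


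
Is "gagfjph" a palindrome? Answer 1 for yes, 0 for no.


Input: gagfjph
Reversed: hpjfgag
  Compare pos 0 ('g') with pos 6 ('h'): MISMATCH
  Compare pos 1 ('a') with pos 5 ('p'): MISMATCH
  Compare pos 2 ('g') with pos 4 ('j'): MISMATCH
Result: not a palindrome

0


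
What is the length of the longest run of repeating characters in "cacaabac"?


Input: "cacaabac"
Scanning for longest run:
  Position 1 ('a'): new char, reset run to 1
  Position 2 ('c'): new char, reset run to 1
  Position 3 ('a'): new char, reset run to 1
  Position 4 ('a'): continues run of 'a', length=2
  Position 5 ('b'): new char, reset run to 1
  Position 6 ('a'): new char, reset run to 1
  Position 7 ('c'): new char, reset run to 1
Longest run: 'a' with length 2

2


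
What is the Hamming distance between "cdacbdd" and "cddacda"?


Comparing "cdacbdd" and "cddacda" position by position:
  Position 0: 'c' vs 'c' => same
  Position 1: 'd' vs 'd' => same
  Position 2: 'a' vs 'd' => differ
  Position 3: 'c' vs 'a' => differ
  Position 4: 'b' vs 'c' => differ
  Position 5: 'd' vs 'd' => same
  Position 6: 'd' vs 'a' => differ
Total differences (Hamming distance): 4

4


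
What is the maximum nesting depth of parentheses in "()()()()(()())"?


Input: "()()()()(()())"
Tracking depth:
  Position 0 '(': depth becomes 1
  Position 1 ')': depth becomes 0
  Position 2 '(': depth becomes 1
  Position 3 ')': depth becomes 0
  Position 4 '(': depth becomes 1
  Position 5 ')': depth becomes 0
  Position 6 '(': depth becomes 1
  Position 7 ')': depth becomes 0
  Position 8 '(': depth becomes 1
  Position 9 '(': depth becomes 2
  Position 10 ')': depth becomes 1
  Position 11 '(': depth becomes 2
  Position 12 ')': depth becomes 1
  Position 13 ')': depth becomes 0
Maximum depth reached: 2

2


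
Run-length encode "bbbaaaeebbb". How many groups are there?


Input: bbbaaaeebbb
Scanning for consecutive runs:
  Group 1: 'b' x 3 (positions 0-2)
  Group 2: 'a' x 3 (positions 3-5)
  Group 3: 'e' x 2 (positions 6-7)
  Group 4: 'b' x 3 (positions 8-10)
Total groups: 4

4


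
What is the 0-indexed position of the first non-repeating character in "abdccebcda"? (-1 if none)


Input: abdccebcda
Character frequencies:
  'a': 2
  'b': 2
  'c': 3
  'd': 2
  'e': 1
Scanning left to right for freq == 1:
  Position 0 ('a'): freq=2, skip
  Position 1 ('b'): freq=2, skip
  Position 2 ('d'): freq=2, skip
  Position 3 ('c'): freq=3, skip
  Position 4 ('c'): freq=3, skip
  Position 5 ('e'): unique! => answer = 5

5


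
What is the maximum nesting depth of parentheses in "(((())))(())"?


Input: "(((())))(())"
Tracking depth:
  Position 0 '(': depth becomes 1
  Position 1 '(': depth becomes 2
  Position 2 '(': depth becomes 3
  Position 3 '(': depth becomes 4
  Position 4 ')': depth becomes 3
  Position 5 ')': depth becomes 2
  Position 6 ')': depth becomes 1
  Position 7 ')': depth becomes 0
  Position 8 '(': depth becomes 1
  Position 9 '(': depth becomes 2
  Position 10 ')': depth becomes 1
  Position 11 ')': depth becomes 0
Maximum depth reached: 4

4


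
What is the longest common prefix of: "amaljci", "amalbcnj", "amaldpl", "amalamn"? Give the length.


Words: amaljci, amalbcnj, amaldpl, amalamn
  Position 0: all 'a' => match
  Position 1: all 'm' => match
  Position 2: all 'a' => match
  Position 3: all 'l' => match
  Position 4: ('j', 'b', 'd', 'a') => mismatch, stop
LCP = "amal" (length 4)

4


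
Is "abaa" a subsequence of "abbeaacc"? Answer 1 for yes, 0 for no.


Check if "abaa" is a subsequence of "abbeaacc"
Greedy scan:
  Position 0 ('a'): matches sub[0] = 'a'
  Position 1 ('b'): matches sub[1] = 'b'
  Position 2 ('b'): no match needed
  Position 3 ('e'): no match needed
  Position 4 ('a'): matches sub[2] = 'a'
  Position 5 ('a'): matches sub[3] = 'a'
  Position 6 ('c'): no match needed
  Position 7 ('c'): no match needed
All 4 characters matched => is a subsequence

1


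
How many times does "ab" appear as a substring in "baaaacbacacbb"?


Searching for "ab" in "baaaacbacacbb"
Scanning each position:
  Position 0: "ba" => no
  Position 1: "aa" => no
  Position 2: "aa" => no
  Position 3: "aa" => no
  Position 4: "ac" => no
  Position 5: "cb" => no
  Position 6: "ba" => no
  Position 7: "ac" => no
  Position 8: "ca" => no
  Position 9: "ac" => no
  Position 10: "cb" => no
  Position 11: "bb" => no
Total occurrences: 0

0


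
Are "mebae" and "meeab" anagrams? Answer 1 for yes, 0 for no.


Strings: "mebae", "meeab"
Sorted first:  abeem
Sorted second: abeem
Sorted forms match => anagrams

1


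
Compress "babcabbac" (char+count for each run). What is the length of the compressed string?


Input: babcabbac
Runs:
  'b' x 1 => "b1"
  'a' x 1 => "a1"
  'b' x 1 => "b1"
  'c' x 1 => "c1"
  'a' x 1 => "a1"
  'b' x 2 => "b2"
  'a' x 1 => "a1"
  'c' x 1 => "c1"
Compressed: "b1a1b1c1a1b2a1c1"
Compressed length: 16

16


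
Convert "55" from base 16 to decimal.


Input: "55" in base 16
Positional expansion:
  Digit '5' (value 5) x 16^1 = 80
  Digit '5' (value 5) x 16^0 = 5
Sum = 85

85


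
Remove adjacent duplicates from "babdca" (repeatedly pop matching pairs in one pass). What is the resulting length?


Input: babdca
Stack-based adjacent duplicate removal:
  Read 'b': push. Stack: b
  Read 'a': push. Stack: ba
  Read 'b': push. Stack: bab
  Read 'd': push. Stack: babd
  Read 'c': push. Stack: babdc
  Read 'a': push. Stack: babdca
Final stack: "babdca" (length 6)

6


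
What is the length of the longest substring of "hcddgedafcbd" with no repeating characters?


Input: "hcddgedafcbd"
Sliding window (track last position of each char):
  Position 0 ('h'): window [0,0] length 1 -- new best
  Position 1 ('c'): window [0,1] length 2 -- new best
  Position 2 ('d'): window [0,2] length 3 -- new best
  Position 3 ('d'): repeat (last at 2), move window start to 3
  Position 3 ('d'): window [3,3] length 1
  Position 4 ('g'): window [3,4] length 2
  Position 5 ('e'): window [3,5] length 3
  Position 6 ('d'): repeat (last at 3), move window start to 4
  Position 6 ('d'): window [4,6] length 3
  Position 7 ('a'): window [4,7] length 4 -- new best
  Position 8 ('f'): window [4,8] length 5 -- new best
  Position 9 ('c'): window [4,9] length 6 -- new best
  Position 10 ('b'): window [4,10] length 7 -- new best
  Position 11 ('d'): repeat (last at 6), move window start to 7
  Position 11 ('d'): window [7,11] length 5
Longest substring with no repeats: "gedafcb" with length 7

7
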